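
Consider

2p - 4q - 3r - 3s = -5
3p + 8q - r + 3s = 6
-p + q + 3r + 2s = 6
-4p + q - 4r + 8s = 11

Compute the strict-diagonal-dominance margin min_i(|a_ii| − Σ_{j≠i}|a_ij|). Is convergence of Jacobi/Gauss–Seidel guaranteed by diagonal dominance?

-8

row 1: |2| − (4+3+3) = -8
row 2: |8| − (3+1+3) = 1
row 3: |3| − (1+1+2) = -1
row 4: |8| − (4+1+4) = -1
minimum over rows = -8 → not strictly diagonally dominant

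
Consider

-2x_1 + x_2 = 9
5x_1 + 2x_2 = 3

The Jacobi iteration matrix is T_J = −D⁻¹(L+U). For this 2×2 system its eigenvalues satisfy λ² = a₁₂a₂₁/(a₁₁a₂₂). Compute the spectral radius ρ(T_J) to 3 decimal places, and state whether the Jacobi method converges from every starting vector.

1.118

a₁₂a₂₁/(a₁₁a₂₂) = (1)·(5) / ((-2)·(2)) = -1.250000
ρ = √|-1.250000| = √1.250000 = 1.118
ρ > 1, so Jacobi diverges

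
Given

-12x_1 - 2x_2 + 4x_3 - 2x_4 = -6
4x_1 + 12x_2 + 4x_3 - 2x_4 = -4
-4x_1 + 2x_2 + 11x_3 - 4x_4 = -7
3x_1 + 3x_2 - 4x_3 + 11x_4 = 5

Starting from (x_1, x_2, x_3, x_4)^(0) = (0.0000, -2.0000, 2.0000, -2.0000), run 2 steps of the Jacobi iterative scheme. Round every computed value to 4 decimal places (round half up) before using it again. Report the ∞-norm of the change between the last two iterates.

Iteration 1:
  x_1 = (-6 - (-2)·-2.0000 - (4)·2.0000 - (-2)·-2.0000) / (-12) = 1.8333
  x_2 = (-4 - (4)·0.0000 - (4)·2.0000 - (-2)·-2.0000) / (12) = -1.3333
  x_3 = (-7 - (-4)·0.0000 - (2)·-2.0000 - (-4)·-2.0000) / (11) = -1.0000
  x_4 = (5 - (3)·0.0000 - (3)·-2.0000 - (-4)·2.0000) / (11) = 1.7273
Iteration 2:
  x_1 = (-6 - (-2)·-1.3333 - (4)·-1.0000 - (-2)·1.7273) / (-12) = 0.1010
  x_2 = (-4 - (4)·1.8333 - (4)·-1.0000 - (-2)·1.7273) / (12) = -0.3232
  x_3 = (-7 - (-4)·1.8333 - (2)·-1.3333 - (-4)·1.7273) / (11) = 0.9008
  x_4 = (5 - (3)·1.8333 - (3)·-1.3333 - (-4)·-1.0000) / (11) = -0.0455
Change: (-1.7323, 1.0101, 1.9008, -1.7728) → max |·| = 1.9008

1.9008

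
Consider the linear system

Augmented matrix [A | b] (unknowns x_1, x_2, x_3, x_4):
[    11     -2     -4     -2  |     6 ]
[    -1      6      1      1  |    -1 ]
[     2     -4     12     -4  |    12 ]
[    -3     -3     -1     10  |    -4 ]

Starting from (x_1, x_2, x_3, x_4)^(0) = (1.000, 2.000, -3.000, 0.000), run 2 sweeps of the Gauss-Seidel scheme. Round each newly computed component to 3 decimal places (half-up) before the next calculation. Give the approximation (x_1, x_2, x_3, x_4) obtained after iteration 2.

(0.966, -0.152, 0.705, -0.085)

Iteration 1:
  x_1 = (6 - (-2)·2.000 - (-4)·-3.000 - (-2)·0.000) / (11) = -0.182
  x_2 = (-1 - (-1)·-0.182 - (1)·-3.000 - (1)·0.000) / (6) = 0.303
  x_3 = (12 - (2)·-0.182 - (-4)·0.303 - (-4)·0.000) / (12) = 1.131
  x_4 = (-4 - (-3)·-0.182 - (-3)·0.303 - (-1)·1.131) / (10) = -0.251
Iteration 2:
  x_1 = (6 - (-2)·0.303 - (-4)·1.131 - (-2)·-0.251) / (11) = 0.966
  x_2 = (-1 - (-1)·0.966 - (1)·1.131 - (1)·-0.251) / (6) = -0.152
  x_3 = (12 - (2)·0.966 - (-4)·-0.152 - (-4)·-0.251) / (12) = 0.705
  x_4 = (-4 - (-3)·0.966 - (-3)·-0.152 - (-1)·0.705) / (10) = -0.085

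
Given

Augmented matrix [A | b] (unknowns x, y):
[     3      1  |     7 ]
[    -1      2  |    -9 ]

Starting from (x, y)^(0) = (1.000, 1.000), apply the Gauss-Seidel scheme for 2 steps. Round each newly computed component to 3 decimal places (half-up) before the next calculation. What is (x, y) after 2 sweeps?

(3.500, -2.750)

Iteration 1:
  x = (7 - (1)·1.000) / (3) = 2.000
  y = (-9 - (-1)·2.000) / (2) = -3.500
Iteration 2:
  x = (7 - (1)·-3.500) / (3) = 3.500
  y = (-9 - (-1)·3.500) / (2) = -2.750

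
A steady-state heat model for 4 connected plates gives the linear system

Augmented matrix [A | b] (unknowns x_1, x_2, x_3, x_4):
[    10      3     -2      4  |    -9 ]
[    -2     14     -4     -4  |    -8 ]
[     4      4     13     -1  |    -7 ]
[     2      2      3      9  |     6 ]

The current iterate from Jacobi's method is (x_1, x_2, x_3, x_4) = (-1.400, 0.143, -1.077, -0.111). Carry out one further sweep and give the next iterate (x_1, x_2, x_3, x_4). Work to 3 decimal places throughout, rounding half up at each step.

(-1.114, -1.111, -0.160, 1.305)

One sweep:
  x_1 = (-9 - (3)·0.143 - (-2)·-1.077 - (4)·-0.111) / (10) = -1.114
  x_2 = (-8 - (-2)·-1.400 - (-4)·-1.077 - (-4)·-0.111) / (14) = -1.111
  x_3 = (-7 - (4)·-1.400 - (4)·0.143 - (-1)·-0.111) / (13) = -0.160
  x_4 = (6 - (2)·-1.400 - (2)·0.143 - (3)·-1.077) / (9) = 1.305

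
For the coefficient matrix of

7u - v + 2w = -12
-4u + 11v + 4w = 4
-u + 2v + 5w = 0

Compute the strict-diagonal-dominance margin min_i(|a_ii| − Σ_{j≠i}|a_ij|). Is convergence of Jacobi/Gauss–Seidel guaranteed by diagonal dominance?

row 1: |7| − (1+2) = 4
row 2: |11| − (4+4) = 3
row 3: |5| − (1+2) = 2
minimum over rows = 2 → strictly diagonally dominant (convergence guaranteed)

2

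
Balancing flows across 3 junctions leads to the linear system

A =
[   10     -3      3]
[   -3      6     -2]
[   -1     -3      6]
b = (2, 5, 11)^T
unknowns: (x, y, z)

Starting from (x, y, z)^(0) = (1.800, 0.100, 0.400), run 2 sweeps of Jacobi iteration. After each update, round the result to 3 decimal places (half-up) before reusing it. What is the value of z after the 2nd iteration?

Iteration 1:
  x = (2 - (-3)·0.100 - (3)·0.400) / (10) = 0.110
  y = (5 - (-3)·1.800 - (-2)·0.400) / (6) = 1.867
  z = (11 - (-1)·1.800 - (-3)·0.100) / (6) = 2.183
Iteration 2:
  x = (2 - (-3)·1.867 - (3)·2.183) / (10) = 0.105
  y = (5 - (-3)·0.110 - (-2)·2.183) / (6) = 1.616
  z = (11 - (-1)·0.110 - (-3)·1.867) / (6) = 2.785

2.785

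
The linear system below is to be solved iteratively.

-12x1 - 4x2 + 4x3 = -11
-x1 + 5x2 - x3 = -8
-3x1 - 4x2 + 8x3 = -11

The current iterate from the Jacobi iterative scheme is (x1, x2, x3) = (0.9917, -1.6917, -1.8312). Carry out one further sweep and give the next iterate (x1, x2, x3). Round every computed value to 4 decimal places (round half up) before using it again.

One sweep:
  x1 = (-11 - (-4)·-1.6917 - (4)·-1.8312) / (-12) = 0.8702
  x2 = (-8 - (-1)·0.9917 - (-1)·-1.8312) / (5) = -1.7679
  x3 = (-11 - (-3)·0.9917 - (-4)·-1.6917) / (8) = -1.8490

(0.8702, -1.7679, -1.8490)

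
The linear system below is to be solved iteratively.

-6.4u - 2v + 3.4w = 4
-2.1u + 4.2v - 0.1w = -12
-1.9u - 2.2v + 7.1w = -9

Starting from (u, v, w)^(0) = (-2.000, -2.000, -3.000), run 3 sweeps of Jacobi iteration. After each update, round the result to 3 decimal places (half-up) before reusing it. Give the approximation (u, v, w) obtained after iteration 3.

(-1.012, -3.268, -2.601)

Iteration 1:
  u = (4 - (-2)·-2.000 - (3.4)·-3.000) / (-6.4) = -1.594
  v = (-12 - (-2.1)·-2.000 - (-0.1)·-3.000) / (4.2) = -3.929
  w = (-9 - (-1.9)·-2.000 - (-2.2)·-2.000) / (7.1) = -2.423
Iteration 2:
  u = (4 - (-2)·-3.929 - (3.4)·-2.423) / (-6.4) = -0.684
  v = (-12 - (-2.1)·-1.594 - (-0.1)·-2.423) / (4.2) = -3.712
  w = (-9 - (-1.9)·-1.594 - (-2.2)·-3.929) / (7.1) = -2.912
Iteration 3:
  u = (4 - (-2)·-3.712 - (3.4)·-2.912) / (-6.4) = -1.012
  v = (-12 - (-2.1)·-0.684 - (-0.1)·-2.912) / (4.2) = -3.268
  w = (-9 - (-1.9)·-0.684 - (-2.2)·-3.712) / (7.1) = -2.601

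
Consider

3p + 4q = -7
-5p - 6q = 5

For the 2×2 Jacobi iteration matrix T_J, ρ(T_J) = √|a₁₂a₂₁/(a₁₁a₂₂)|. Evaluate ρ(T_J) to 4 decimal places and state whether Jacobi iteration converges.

1.0541

a₁₂a₂₁/(a₁₁a₂₂) = (4)·(-5) / ((3)·(-6)) = 1.111111
ρ = √|1.111111| = √1.111111 = 1.0541
ρ > 1, so Jacobi diverges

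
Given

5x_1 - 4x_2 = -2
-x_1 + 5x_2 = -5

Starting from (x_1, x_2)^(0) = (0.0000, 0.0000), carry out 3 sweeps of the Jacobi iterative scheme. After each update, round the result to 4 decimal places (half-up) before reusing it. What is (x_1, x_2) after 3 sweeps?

(-1.2640, -1.2400)

Iteration 1:
  x_1 = (-2 - (-4)·0.0000) / (5) = -0.4000
  x_2 = (-5 - (-1)·0.0000) / (5) = -1.0000
Iteration 2:
  x_1 = (-2 - (-4)·-1.0000) / (5) = -1.2000
  x_2 = (-5 - (-1)·-0.4000) / (5) = -1.0800
Iteration 3:
  x_1 = (-2 - (-4)·-1.0800) / (5) = -1.2640
  x_2 = (-5 - (-1)·-1.2000) / (5) = -1.2400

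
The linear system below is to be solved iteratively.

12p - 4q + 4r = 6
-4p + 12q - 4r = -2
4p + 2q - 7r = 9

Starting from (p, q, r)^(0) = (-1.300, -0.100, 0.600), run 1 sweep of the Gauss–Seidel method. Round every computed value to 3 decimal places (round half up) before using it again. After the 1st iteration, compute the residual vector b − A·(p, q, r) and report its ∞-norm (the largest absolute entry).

7.676

Iteration 1:
  p = (6 - (-4)·-0.100 - (4)·0.600) / (12) = 0.267
  q = (-2 - (-4)·0.267 - (-4)·0.600) / (12) = 0.122
  r = (9 - (4)·0.267 - (2)·0.122) / (-7) = -1.098
Residual b − A·x = (7.676, -6.788, 0.002); ∞-norm = 7.676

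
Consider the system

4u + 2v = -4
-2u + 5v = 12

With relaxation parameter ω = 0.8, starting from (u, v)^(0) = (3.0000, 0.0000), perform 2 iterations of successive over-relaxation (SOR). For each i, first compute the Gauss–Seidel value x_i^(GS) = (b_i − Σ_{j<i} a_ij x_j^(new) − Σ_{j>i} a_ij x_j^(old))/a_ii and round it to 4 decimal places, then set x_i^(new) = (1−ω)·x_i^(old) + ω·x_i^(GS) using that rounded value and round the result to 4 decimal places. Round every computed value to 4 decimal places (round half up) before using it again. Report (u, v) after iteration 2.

Iteration 1:
  u: GS value = (-4 - (2)·0.0000) / (4) = -1.0000;  u ← (1−ω)·3.0000 + ω·-1.0000 = -0.2000
  v: GS value = (12 - (-2)·-0.2000) / (5) = 2.3200;  v ← (1−ω)·0.0000 + ω·2.3200 = 1.8560
Iteration 2:
  u: GS value = (-4 - (2)·1.8560) / (4) = -1.9280;  u ← (1−ω)·-0.2000 + ω·-1.9280 = -1.5824
  v: GS value = (12 - (-2)·-1.5824) / (5) = 1.7670;  v ← (1−ω)·1.8560 + ω·1.7670 = 1.7848

(-1.5824, 1.7848)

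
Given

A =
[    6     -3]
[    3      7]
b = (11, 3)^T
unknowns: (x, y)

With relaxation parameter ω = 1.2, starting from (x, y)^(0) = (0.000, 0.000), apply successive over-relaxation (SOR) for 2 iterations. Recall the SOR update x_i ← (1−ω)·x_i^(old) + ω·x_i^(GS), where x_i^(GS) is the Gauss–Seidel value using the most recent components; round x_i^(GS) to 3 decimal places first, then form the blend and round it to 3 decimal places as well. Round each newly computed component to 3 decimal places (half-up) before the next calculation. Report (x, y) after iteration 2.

(1.390, -0.077)

Iteration 1:
  x: GS value = (11 - (-3)·0.000) / (6) = 1.833;  x ← (1−ω)·0.000 + ω·1.833 = 2.200
  y: GS value = (3 - (3)·2.200) / (7) = -0.514;  y ← (1−ω)·0.000 + ω·-0.514 = -0.617
Iteration 2:
  x: GS value = (11 - (-3)·-0.617) / (6) = 1.525;  x ← (1−ω)·2.200 + ω·1.525 = 1.390
  y: GS value = (3 - (3)·1.390) / (7) = -0.167;  y ← (1−ω)·-0.617 + ω·-0.167 = -0.077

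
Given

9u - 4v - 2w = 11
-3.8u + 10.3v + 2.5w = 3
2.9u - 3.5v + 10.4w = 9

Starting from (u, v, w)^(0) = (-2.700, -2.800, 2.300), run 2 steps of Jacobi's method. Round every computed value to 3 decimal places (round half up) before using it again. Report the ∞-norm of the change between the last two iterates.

1.571

Iteration 1:
  u = (11 - (-4)·-2.800 - (-2)·2.300) / (9) = 0.489
  v = (3 - (-3.8)·-2.700 - (2.5)·2.300) / (10.3) = -1.263
  w = (9 - (2.9)·-2.700 - (-3.5)·-2.800) / (10.4) = 0.676
Iteration 2:
  u = (11 - (-4)·-1.263 - (-2)·0.676) / (9) = 0.811
  v = (3 - (-3.8)·0.489 - (2.5)·0.676) / (10.3) = 0.308
  w = (9 - (2.9)·0.489 - (-3.5)·-1.263) / (10.4) = 0.304
Change: (0.322, 1.571, -0.372) → max |·| = 1.571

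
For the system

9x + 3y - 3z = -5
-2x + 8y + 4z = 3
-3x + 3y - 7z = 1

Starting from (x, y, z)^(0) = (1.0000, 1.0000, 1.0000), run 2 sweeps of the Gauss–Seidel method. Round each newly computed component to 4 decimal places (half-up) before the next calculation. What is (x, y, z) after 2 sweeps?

(-0.4735, 0.2655, 0.1739)

Iteration 1:
  x = (-5 - (3)·1.0000 - (-3)·1.0000) / (9) = -0.5556
  y = (3 - (-2)·-0.5556 - (4)·1.0000) / (8) = -0.2639
  z = (1 - (-3)·-0.5556 - (3)·-0.2639) / (-7) = -0.0178
Iteration 2:
  x = (-5 - (3)·-0.2639 - (-3)·-0.0178) / (9) = -0.4735
  y = (3 - (-2)·-0.4735 - (4)·-0.0178) / (8) = 0.2655
  z = (1 - (-3)·-0.4735 - (3)·0.2655) / (-7) = 0.1739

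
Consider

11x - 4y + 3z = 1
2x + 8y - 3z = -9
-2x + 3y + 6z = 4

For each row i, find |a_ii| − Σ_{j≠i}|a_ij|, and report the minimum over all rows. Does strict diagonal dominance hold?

row 1: |11| − (4+3) = 4
row 2: |8| − (2+3) = 3
row 3: |6| − (2+3) = 1
minimum over rows = 1 → strictly diagonally dominant (convergence guaranteed)

1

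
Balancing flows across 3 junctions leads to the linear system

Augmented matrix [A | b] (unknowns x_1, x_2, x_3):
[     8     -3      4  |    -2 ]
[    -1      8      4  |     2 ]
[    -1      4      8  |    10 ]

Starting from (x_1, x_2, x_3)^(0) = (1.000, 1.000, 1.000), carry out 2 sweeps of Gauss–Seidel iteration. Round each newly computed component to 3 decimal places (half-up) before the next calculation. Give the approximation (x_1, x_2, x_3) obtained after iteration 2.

(-1.037, -0.556, 1.398)

Iteration 1:
  x_1 = (-2 - (-3)·1.000 - (4)·1.000) / (8) = -0.375
  x_2 = (2 - (-1)·-0.375 - (4)·1.000) / (8) = -0.297
  x_3 = (10 - (-1)·-0.375 - (4)·-0.297) / (8) = 1.352
Iteration 2:
  x_1 = (-2 - (-3)·-0.297 - (4)·1.352) / (8) = -1.037
  x_2 = (2 - (-1)·-1.037 - (4)·1.352) / (8) = -0.556
  x_3 = (10 - (-1)·-1.037 - (4)·-0.556) / (8) = 1.398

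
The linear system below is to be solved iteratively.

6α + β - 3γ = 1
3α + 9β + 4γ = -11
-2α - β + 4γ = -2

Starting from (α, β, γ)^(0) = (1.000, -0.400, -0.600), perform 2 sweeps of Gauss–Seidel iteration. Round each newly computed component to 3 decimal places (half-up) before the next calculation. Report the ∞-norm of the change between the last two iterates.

Iteration 1:
  α = (1 - (1)·-0.400 - (-3)·-0.600) / (6) = -0.067
  β = (-11 - (3)·-0.067 - (4)·-0.600) / (9) = -0.933
  γ = (-2 - (-2)·-0.067 - (-1)·-0.933) / (4) = -0.767
Iteration 2:
  α = (1 - (1)·-0.933 - (-3)·-0.767) / (6) = -0.061
  β = (-11 - (3)·-0.061 - (4)·-0.767) / (9) = -0.861
  γ = (-2 - (-2)·-0.061 - (-1)·-0.861) / (4) = -0.746
Change: (0.006, 0.072, 0.021) → max |·| = 0.072

0.072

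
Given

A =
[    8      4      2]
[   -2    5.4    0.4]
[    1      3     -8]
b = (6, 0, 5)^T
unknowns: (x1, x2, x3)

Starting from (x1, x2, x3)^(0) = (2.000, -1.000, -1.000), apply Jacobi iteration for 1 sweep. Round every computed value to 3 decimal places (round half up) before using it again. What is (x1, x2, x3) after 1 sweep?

Iteration 1:
  x1 = (6 - (4)·-1.000 - (2)·-1.000) / (8) = 1.500
  x2 = (0 - (-2)·2.000 - (0.4)·-1.000) / (5.4) = 0.815
  x3 = (5 - (1)·2.000 - (3)·-1.000) / (-8) = -0.750

(1.500, 0.815, -0.750)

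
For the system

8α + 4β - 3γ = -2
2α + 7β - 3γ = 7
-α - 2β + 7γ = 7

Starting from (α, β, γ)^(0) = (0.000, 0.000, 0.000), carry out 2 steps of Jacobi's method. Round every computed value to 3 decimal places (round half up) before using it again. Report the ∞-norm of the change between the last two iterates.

0.500

Iteration 1:
  α = (-2 - (4)·0.000 - (-3)·0.000) / (8) = -0.250
  β = (7 - (2)·0.000 - (-3)·0.000) / (7) = 1.000
  γ = (7 - (-1)·0.000 - (-2)·0.000) / (7) = 1.000
Iteration 2:
  α = (-2 - (4)·1.000 - (-3)·1.000) / (8) = -0.375
  β = (7 - (2)·-0.250 - (-3)·1.000) / (7) = 1.500
  γ = (7 - (-1)·-0.250 - (-2)·1.000) / (7) = 1.250
Change: (-0.125, 0.500, 0.250) → max |·| = 0.500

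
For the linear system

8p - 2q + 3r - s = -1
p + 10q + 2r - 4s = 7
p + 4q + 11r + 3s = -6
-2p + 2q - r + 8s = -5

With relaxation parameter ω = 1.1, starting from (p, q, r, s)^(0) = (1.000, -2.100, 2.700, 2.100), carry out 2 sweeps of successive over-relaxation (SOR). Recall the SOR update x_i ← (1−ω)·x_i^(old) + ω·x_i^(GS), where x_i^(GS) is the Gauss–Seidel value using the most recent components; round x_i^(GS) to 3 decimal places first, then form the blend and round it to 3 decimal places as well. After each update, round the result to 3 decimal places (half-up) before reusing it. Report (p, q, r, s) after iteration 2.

(0.955, 0.050, 0.085, -0.224)

Iteration 1:
  p: GS value = (-1 - (-2)·-2.100 - (3)·2.700 - (-1)·2.100) / (8) = -1.400;  p ← (1−ω)·1.000 + ω·-1.400 = -1.640
  q: GS value = (7 - (1)·-1.640 - (2)·2.700 - (-4)·2.100) / (10) = 1.164;  q ← (1−ω)·-2.100 + ω·1.164 = 1.490
  r: GS value = (-6 - (1)·-1.640 - (4)·1.490 - (3)·2.100) / (11) = -1.511;  r ← (1−ω)·2.700 + ω·-1.511 = -1.932
  s: GS value = (-5 - (-2)·-1.640 - (2)·1.490 - (-1)·-1.932) / (8) = -1.649;  s ← (1−ω)·2.100 + ω·-1.649 = -2.024
Iteration 2:
  p: GS value = (-1 - (-2)·1.490 - (3)·-1.932 - (-1)·-2.024) / (8) = 0.719;  p ← (1−ω)·-1.640 + ω·0.719 = 0.955
  q: GS value = (7 - (1)·0.955 - (2)·-1.932 - (-4)·-2.024) / (10) = 0.181;  q ← (1−ω)·1.490 + ω·0.181 = 0.050
  r: GS value = (-6 - (1)·0.955 - (4)·0.050 - (3)·-2.024) / (11) = -0.098;  r ← (1−ω)·-1.932 + ω·-0.098 = 0.085
  s: GS value = (-5 - (-2)·0.955 - (2)·0.050 - (-1)·0.085) / (8) = -0.388;  s ← (1−ω)·-2.024 + ω·-0.388 = -0.224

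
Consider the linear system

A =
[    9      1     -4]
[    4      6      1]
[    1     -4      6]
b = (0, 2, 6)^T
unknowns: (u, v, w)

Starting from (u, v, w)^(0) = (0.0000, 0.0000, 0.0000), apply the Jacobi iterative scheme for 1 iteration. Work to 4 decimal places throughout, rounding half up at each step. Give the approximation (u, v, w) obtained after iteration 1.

Iteration 1:
  u = (0 - (1)·0.0000 - (-4)·0.0000) / (9) = 0.0000
  v = (2 - (4)·0.0000 - (1)·0.0000) / (6) = 0.3333
  w = (6 - (1)·0.0000 - (-4)·0.0000) / (6) = 1.0000

(0.0000, 0.3333, 1.0000)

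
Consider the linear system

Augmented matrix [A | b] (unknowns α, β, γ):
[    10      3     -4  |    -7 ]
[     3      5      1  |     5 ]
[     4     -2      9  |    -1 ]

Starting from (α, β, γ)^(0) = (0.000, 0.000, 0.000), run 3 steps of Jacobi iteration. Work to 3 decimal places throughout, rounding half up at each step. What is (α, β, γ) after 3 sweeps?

Iteration 1:
  α = (-7 - (3)·0.000 - (-4)·0.000) / (10) = -0.700
  β = (5 - (3)·0.000 - (1)·0.000) / (5) = 1.000
  γ = (-1 - (4)·0.000 - (-2)·0.000) / (9) = -0.111
Iteration 2:
  α = (-7 - (3)·1.000 - (-4)·-0.111) / (10) = -1.044
  β = (5 - (3)·-0.700 - (1)·-0.111) / (5) = 1.442
  γ = (-1 - (4)·-0.700 - (-2)·1.000) / (9) = 0.422
Iteration 3:
  α = (-7 - (3)·1.442 - (-4)·0.422) / (10) = -0.964
  β = (5 - (3)·-1.044 - (1)·0.422) / (5) = 1.542
  γ = (-1 - (4)·-1.044 - (-2)·1.442) / (9) = 0.673

(-0.964, 1.542, 0.673)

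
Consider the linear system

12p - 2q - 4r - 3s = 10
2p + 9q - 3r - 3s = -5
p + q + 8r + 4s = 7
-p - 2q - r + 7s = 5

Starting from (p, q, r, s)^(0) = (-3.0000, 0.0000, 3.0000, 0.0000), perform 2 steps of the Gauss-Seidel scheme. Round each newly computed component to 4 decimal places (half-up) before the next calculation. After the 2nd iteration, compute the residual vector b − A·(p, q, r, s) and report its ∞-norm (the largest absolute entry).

3.0454

Iteration 1:
  p = (10 - (-2)·0.0000 - (-4)·3.0000 - (-3)·0.0000) / (12) = 1.8333
  q = (-5 - (2)·1.8333 - (-3)·3.0000 - (-3)·0.0000) / (9) = 0.0370
  r = (7 - (1)·1.8333 - (1)·0.0370 - (4)·0.0000) / (8) = 0.6412
  s = (5 - (-1)·1.8333 - (-2)·0.0370 - (-1)·0.6412) / (7) = 1.0784
Iteration 2:
  p = (10 - (-2)·0.0370 - (-4)·0.6412 - (-3)·1.0784) / (12) = 1.3228
  q = (-5 - (2)·1.3228 - (-3)·0.6412 - (-3)·1.0784) / (9) = -0.2763
  r = (7 - (1)·1.3228 - (1)·-0.2763 - (4)·1.0784) / (8) = 0.2050
  s = (5 - (-1)·1.3228 - (-2)·-0.2763 - (-1)·0.2050) / (7) = 0.8536
Residual b − A·x = (-3.0454, -1.9831, 0.8991, 0.0000); ∞-norm = 3.0454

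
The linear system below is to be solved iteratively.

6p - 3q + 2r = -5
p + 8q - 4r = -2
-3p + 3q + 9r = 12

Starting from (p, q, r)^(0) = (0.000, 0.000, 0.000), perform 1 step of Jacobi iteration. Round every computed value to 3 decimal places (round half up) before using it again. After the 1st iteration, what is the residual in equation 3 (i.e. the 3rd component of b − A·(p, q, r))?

Iteration 1:
  p = (-5 - (-3)·0.000 - (2)·0.000) / (6) = -0.833
  q = (-2 - (1)·0.000 - (-4)·0.000) / (8) = -0.250
  r = (12 - (-3)·0.000 - (3)·0.000) / (9) = 1.333
Residual b − A·x = (-3.418, 6.165, -1.746)

-1.746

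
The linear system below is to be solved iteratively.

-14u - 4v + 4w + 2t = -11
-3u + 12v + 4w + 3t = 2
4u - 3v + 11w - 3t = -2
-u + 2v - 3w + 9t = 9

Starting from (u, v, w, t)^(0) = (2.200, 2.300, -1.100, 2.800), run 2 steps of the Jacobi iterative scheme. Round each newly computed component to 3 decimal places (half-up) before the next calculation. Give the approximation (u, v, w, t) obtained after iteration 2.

Iteration 1:
  u = (-11 - (-4)·2.300 - (4)·-1.100 - (2)·2.800) / (-14) = 0.214
  v = (2 - (-3)·2.200 - (4)·-1.100 - (3)·2.800) / (12) = 0.383
  w = (-2 - (4)·2.200 - (-3)·2.300 - (-3)·2.800) / (11) = 0.409
  t = (9 - (-1)·2.200 - (2)·2.300 - (-3)·-1.100) / (9) = 0.367
Iteration 2:
  u = (-11 - (-4)·0.383 - (4)·0.409 - (2)·0.367) / (-14) = 0.846
  v = (2 - (-3)·0.214 - (4)·0.409 - (3)·0.367) / (12) = -0.008
  w = (-2 - (4)·0.214 - (-3)·0.383 - (-3)·0.367) / (11) = -0.055
  t = (9 - (-1)·0.214 - (2)·0.383 - (-3)·0.409) / (9) = 1.075

(0.846, -0.008, -0.055, 1.075)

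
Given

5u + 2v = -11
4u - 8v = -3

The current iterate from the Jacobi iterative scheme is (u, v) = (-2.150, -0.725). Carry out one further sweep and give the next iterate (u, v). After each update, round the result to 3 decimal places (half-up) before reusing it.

(-1.910, -0.700)

One sweep:
  u = (-11 - (2)·-0.725) / (5) = -1.910
  v = (-3 - (4)·-2.150) / (-8) = -0.700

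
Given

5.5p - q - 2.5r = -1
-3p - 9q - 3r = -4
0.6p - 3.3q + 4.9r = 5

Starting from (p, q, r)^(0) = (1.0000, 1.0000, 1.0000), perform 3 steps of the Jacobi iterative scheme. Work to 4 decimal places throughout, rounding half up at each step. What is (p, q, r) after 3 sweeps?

Iteration 1:
  p = (-1 - (-1)·1.0000 - (-2.5)·1.0000) / (5.5) = 0.4545
  q = (-4 - (-3)·1.0000 - (-3)·1.0000) / (-9) = -0.2222
  r = (5 - (0.6)·1.0000 - (-3.3)·1.0000) / (4.9) = 1.5714
Iteration 2:
  p = (-1 - (-1)·-0.2222 - (-2.5)·1.5714) / (5.5) = 0.4921
  q = (-4 - (-3)·0.4545 - (-3)·1.5714) / (-9) = -0.2309
  r = (5 - (0.6)·0.4545 - (-3.3)·-0.2222) / (4.9) = 0.8151
Iteration 3:
  p = (-1 - (-1)·-0.2309 - (-2.5)·0.8151) / (5.5) = 0.1467
  q = (-4 - (-3)·0.4921 - (-3)·0.8151) / (-9) = 0.0087
  r = (5 - (0.6)·0.4921 - (-3.3)·-0.2309) / (4.9) = 0.8046

(0.1467, 0.0087, 0.8046)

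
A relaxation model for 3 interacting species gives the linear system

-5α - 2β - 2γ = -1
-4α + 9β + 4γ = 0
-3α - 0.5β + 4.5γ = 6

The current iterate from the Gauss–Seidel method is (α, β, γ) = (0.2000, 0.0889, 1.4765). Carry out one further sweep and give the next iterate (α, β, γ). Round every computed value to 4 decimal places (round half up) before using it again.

(-0.4262, -0.8456, 0.9552)

One sweep:
  α = (-1 - (-2)·0.0889 - (-2)·1.4765) / (-5) = -0.4262
  β = (0 - (-4)·-0.4262 - (4)·1.4765) / (9) = -0.8456
  γ = (6 - (-3)·-0.4262 - (-0.5)·-0.8456) / (4.5) = 0.9552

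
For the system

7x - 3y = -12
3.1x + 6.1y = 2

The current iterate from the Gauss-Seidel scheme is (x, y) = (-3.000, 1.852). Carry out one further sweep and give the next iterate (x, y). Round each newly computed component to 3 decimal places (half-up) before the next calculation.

One sweep:
  x = (-12 - (-3)·1.852) / (7) = -0.921
  y = (2 - (3.1)·-0.921) / (6.1) = 0.796

(-0.921, 0.796)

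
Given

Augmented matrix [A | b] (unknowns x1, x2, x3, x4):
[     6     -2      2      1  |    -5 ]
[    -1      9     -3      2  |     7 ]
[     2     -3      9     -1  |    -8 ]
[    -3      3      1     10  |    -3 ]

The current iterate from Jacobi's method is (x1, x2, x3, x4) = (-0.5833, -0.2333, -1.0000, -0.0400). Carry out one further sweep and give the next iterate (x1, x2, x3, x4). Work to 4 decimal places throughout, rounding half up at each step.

(-0.5711, 0.3885, -0.8415, -0.3050)

One sweep:
  x1 = (-5 - (-2)·-0.2333 - (2)·-1.0000 - (1)·-0.0400) / (6) = -0.5711
  x2 = (7 - (-1)·-0.5833 - (-3)·-1.0000 - (2)·-0.0400) / (9) = 0.3885
  x3 = (-8 - (2)·-0.5833 - (-3)·-0.2333 - (-1)·-0.0400) / (9) = -0.8415
  x4 = (-3 - (-3)·-0.5833 - (3)·-0.2333 - (1)·-1.0000) / (10) = -0.3050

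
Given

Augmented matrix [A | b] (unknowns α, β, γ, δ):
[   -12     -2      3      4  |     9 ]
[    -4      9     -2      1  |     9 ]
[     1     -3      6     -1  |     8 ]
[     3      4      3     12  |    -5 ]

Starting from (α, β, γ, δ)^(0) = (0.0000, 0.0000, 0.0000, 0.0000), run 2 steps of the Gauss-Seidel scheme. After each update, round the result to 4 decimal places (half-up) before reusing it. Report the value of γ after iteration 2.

1.8929

Iteration 1:
  α = (9 - (-2)·0.0000 - (3)·0.0000 - (4)·0.0000) / (-12) = -0.7500
  β = (9 - (-4)·-0.7500 - (-2)·0.0000 - (1)·0.0000) / (9) = 0.6667
  γ = (8 - (1)·-0.7500 - (-3)·0.6667 - (-1)·0.0000) / (6) = 1.7917
  δ = (-5 - (3)·-0.7500 - (4)·0.6667 - (3)·1.7917) / (12) = -0.8993
Iteration 2:
  α = (9 - (-2)·0.6667 - (3)·1.7917 - (4)·-0.8993) / (-12) = -0.7130
  β = (9 - (-4)·-0.7130 - (-2)·1.7917 - (1)·-0.8993) / (9) = 1.1812
  γ = (8 - (1)·-0.7130 - (-3)·1.1812 - (-1)·-0.8993) / (6) = 1.8929
  δ = (-5 - (3)·-0.7130 - (4)·1.1812 - (3)·1.8929) / (12) = -1.1054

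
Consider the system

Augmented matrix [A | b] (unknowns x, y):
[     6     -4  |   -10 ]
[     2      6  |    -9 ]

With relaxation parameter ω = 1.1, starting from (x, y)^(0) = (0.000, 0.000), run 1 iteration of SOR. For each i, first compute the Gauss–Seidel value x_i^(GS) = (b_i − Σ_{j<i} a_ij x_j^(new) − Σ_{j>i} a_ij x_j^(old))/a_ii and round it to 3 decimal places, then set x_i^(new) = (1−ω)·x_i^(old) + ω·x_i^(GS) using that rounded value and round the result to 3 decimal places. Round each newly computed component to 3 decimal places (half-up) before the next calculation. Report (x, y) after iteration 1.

(-1.834, -0.978)

Iteration 1:
  x: GS value = (-10 - (-4)·0.000) / (6) = -1.667;  x ← (1−ω)·0.000 + ω·-1.667 = -1.834
  y: GS value = (-9 - (2)·-1.834) / (6) = -0.889;  y ← (1−ω)·0.000 + ω·-0.889 = -0.978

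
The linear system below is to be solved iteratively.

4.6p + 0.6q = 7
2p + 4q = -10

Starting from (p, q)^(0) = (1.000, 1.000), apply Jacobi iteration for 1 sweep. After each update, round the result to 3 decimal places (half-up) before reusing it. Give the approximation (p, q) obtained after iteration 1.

(1.391, -3.000)

Iteration 1:
  p = (7 - (0.6)·1.000) / (4.6) = 1.391
  q = (-10 - (2)·1.000) / (4) = -3.000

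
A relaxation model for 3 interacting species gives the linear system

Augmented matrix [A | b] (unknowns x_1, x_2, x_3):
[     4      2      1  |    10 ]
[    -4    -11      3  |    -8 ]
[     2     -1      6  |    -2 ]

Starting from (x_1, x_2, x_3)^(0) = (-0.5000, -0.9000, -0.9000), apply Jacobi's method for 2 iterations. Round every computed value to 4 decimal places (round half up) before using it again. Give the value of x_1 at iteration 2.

2.2474

Iteration 1:
  x_1 = (10 - (2)·-0.9000 - (1)·-0.9000) / (4) = 3.1750
  x_2 = (-8 - (-4)·-0.5000 - (3)·-0.9000) / (-11) = 0.6636
  x_3 = (-2 - (2)·-0.5000 - (-1)·-0.9000) / (6) = -0.3167
Iteration 2:
  x_1 = (10 - (2)·0.6636 - (1)·-0.3167) / (4) = 2.2474
  x_2 = (-8 - (-4)·3.1750 - (3)·-0.3167) / (-11) = -0.5136
  x_3 = (-2 - (2)·3.1750 - (-1)·0.6636) / (6) = -1.2811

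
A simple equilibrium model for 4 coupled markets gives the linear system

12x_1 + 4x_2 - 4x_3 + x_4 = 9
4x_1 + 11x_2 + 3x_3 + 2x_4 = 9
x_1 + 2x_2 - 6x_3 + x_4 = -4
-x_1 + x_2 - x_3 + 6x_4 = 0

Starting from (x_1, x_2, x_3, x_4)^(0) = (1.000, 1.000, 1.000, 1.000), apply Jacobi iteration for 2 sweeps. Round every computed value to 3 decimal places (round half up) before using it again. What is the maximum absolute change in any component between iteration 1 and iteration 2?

0.527

Iteration 1:
  x_1 = (9 - (4)·1.000 - (-4)·1.000 - (1)·1.000) / (12) = 0.667
  x_2 = (9 - (4)·1.000 - (3)·1.000 - (2)·1.000) / (11) = 0.000
  x_3 = (-4 - (1)·1.000 - (2)·1.000 - (1)·1.000) / (-6) = 1.333
  x_4 = (0 - (-1)·1.000 - (1)·1.000 - (-1)·1.000) / (6) = 0.167
Iteration 2:
  x_1 = (9 - (4)·0.000 - (-4)·1.333 - (1)·0.167) / (12) = 1.180
  x_2 = (9 - (4)·0.667 - (3)·1.333 - (2)·0.167) / (11) = 0.182
  x_3 = (-4 - (1)·0.667 - (2)·0.000 - (1)·0.167) / (-6) = 0.806
  x_4 = (0 - (-1)·0.667 - (1)·0.000 - (-1)·1.333) / (6) = 0.333
Change: (0.513, 0.182, -0.527, 0.166) → max |·| = 0.527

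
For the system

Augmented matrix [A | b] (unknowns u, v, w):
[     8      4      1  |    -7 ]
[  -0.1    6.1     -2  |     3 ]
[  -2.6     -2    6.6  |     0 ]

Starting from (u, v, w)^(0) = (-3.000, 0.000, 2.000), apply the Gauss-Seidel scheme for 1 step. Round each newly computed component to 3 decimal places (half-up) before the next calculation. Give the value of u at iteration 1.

Iteration 1:
  u = (-7 - (4)·0.000 - (1)·2.000) / (8) = -1.125
  v = (3 - (-0.1)·-1.125 - (-2)·2.000) / (6.1) = 1.129
  w = (0 - (-2.6)·-1.125 - (-2)·1.129) / (6.6) = -0.101

-1.125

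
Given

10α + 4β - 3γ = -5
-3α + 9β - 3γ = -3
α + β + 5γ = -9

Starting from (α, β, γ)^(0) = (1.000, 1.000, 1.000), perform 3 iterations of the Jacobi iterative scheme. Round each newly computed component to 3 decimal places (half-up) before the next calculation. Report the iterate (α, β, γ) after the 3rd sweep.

(-0.517, -1.347, -1.288)

Iteration 1:
  α = (-5 - (4)·1.000 - (-3)·1.000) / (10) = -0.600
  β = (-3 - (-3)·1.000 - (-3)·1.000) / (9) = 0.333
  γ = (-9 - (1)·1.000 - (1)·1.000) / (5) = -2.200
Iteration 2:
  α = (-5 - (4)·0.333 - (-3)·-2.200) / (10) = -1.293
  β = (-3 - (-3)·-0.600 - (-3)·-2.200) / (9) = -1.267
  γ = (-9 - (1)·-0.600 - (1)·0.333) / (5) = -1.747
Iteration 3:
  α = (-5 - (4)·-1.267 - (-3)·-1.747) / (10) = -0.517
  β = (-3 - (-3)·-1.293 - (-3)·-1.747) / (9) = -1.347
  γ = (-9 - (1)·-1.293 - (1)·-1.267) / (5) = -1.288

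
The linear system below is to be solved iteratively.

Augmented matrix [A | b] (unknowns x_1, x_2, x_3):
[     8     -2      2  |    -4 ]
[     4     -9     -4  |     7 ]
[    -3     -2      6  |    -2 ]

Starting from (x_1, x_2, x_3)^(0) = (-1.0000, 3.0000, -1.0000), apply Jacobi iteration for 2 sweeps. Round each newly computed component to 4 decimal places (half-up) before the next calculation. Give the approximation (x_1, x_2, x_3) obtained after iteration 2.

(-0.7361, -0.6296, -0.3426)

Iteration 1:
  x_1 = (-4 - (-2)·3.0000 - (2)·-1.0000) / (8) = 0.5000
  x_2 = (7 - (4)·-1.0000 - (-4)·-1.0000) / (-9) = -0.7778
  x_3 = (-2 - (-3)·-1.0000 - (-2)·3.0000) / (6) = 0.1667
Iteration 2:
  x_1 = (-4 - (-2)·-0.7778 - (2)·0.1667) / (8) = -0.7361
  x_2 = (7 - (4)·0.5000 - (-4)·0.1667) / (-9) = -0.6296
  x_3 = (-2 - (-3)·0.5000 - (-2)·-0.7778) / (6) = -0.3426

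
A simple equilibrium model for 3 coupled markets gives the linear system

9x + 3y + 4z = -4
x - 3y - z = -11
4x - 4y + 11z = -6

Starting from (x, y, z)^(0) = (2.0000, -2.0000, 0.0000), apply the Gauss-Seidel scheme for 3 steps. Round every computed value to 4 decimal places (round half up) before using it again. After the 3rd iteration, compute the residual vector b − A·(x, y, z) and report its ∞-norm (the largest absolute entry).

Iteration 1:
  x = (-4 - (3)·-2.0000 - (4)·0.0000) / (9) = 0.2222
  y = (-11 - (1)·0.2222 - (-1)·0.0000) / (-3) = 3.7407
  z = (-6 - (4)·0.2222 - (-4)·3.7407) / (11) = 0.7340
Iteration 2:
  x = (-4 - (3)·3.7407 - (4)·0.7340) / (9) = -2.0176
  y = (-11 - (1)·-2.0176 - (-1)·0.7340) / (-3) = 2.7495
  z = (-6 - (4)·-2.0176 - (-4)·2.7495) / (11) = 1.1880
Iteration 3:
  x = (-4 - (3)·2.7495 - (4)·1.1880) / (9) = -1.8889
  y = (-11 - (1)·-1.8889 - (-1)·1.1880) / (-3) = 2.6410
  z = (-6 - (4)·-1.8889 - (-4)·2.6410) / (11) = 1.1018
Residual b − A·x = (0.6699, -0.0863, -0.0002); ∞-norm = 0.6699

0.6699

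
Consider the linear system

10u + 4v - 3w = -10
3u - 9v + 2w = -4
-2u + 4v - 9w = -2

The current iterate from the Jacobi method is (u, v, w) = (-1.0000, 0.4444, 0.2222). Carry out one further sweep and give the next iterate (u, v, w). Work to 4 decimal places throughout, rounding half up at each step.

(-1.1111, 0.1605, 0.6420)

One sweep:
  u = (-10 - (4)·0.4444 - (-3)·0.2222) / (10) = -1.1111
  v = (-4 - (3)·-1.0000 - (2)·0.2222) / (-9) = 0.1605
  w = (-2 - (-2)·-1.0000 - (4)·0.4444) / (-9) = 0.6420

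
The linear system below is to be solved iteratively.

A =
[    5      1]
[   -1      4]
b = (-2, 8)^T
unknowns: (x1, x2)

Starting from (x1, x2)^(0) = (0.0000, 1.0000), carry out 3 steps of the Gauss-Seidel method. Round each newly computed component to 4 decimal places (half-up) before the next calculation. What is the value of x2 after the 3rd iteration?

1.8096

Iteration 1:
  x1 = (-2 - (1)·1.0000) / (5) = -0.6000
  x2 = (8 - (-1)·-0.6000) / (4) = 1.8500
Iteration 2:
  x1 = (-2 - (1)·1.8500) / (5) = -0.7700
  x2 = (8 - (-1)·-0.7700) / (4) = 1.8075
Iteration 3:
  x1 = (-2 - (1)·1.8075) / (5) = -0.7615
  x2 = (8 - (-1)·-0.7615) / (4) = 1.8096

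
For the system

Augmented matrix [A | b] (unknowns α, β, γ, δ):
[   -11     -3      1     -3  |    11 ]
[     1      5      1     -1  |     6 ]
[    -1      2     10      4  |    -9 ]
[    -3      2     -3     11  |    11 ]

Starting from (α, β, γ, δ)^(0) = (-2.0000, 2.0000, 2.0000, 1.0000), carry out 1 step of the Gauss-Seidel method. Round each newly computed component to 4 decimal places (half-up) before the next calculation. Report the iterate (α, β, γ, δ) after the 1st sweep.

(-1.6364, 1.3273, -1.7291, -0.1592)

Iteration 1:
  α = (11 - (-3)·2.0000 - (1)·2.0000 - (-3)·1.0000) / (-11) = -1.6364
  β = (6 - (1)·-1.6364 - (1)·2.0000 - (-1)·1.0000) / (5) = 1.3273
  γ = (-9 - (-1)·-1.6364 - (2)·1.3273 - (4)·1.0000) / (10) = -1.7291
  δ = (11 - (-3)·-1.6364 - (2)·1.3273 - (-3)·-1.7291) / (11) = -0.1592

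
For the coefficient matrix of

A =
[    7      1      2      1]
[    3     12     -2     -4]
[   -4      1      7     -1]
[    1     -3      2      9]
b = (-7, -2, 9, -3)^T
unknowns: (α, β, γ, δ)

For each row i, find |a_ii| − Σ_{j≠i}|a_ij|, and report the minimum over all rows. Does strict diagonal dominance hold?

row 1: |7| − (1+2+1) = 3
row 2: |12| − (3+2+4) = 3
row 3: |7| − (4+1+1) = 1
row 4: |9| − (1+3+2) = 3
minimum over rows = 1 → strictly diagonally dominant (convergence guaranteed)

1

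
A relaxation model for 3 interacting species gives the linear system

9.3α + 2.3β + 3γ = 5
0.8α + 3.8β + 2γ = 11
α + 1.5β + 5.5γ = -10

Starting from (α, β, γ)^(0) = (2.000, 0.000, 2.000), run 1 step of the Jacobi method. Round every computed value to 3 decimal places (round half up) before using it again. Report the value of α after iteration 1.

Iteration 1:
  α = (5 - (2.3)·0.000 - (3)·2.000) / (9.3) = -0.108
  β = (11 - (0.8)·2.000 - (2)·2.000) / (3.8) = 1.421
  γ = (-10 - (1)·2.000 - (1.5)·0.000) / (5.5) = -2.182

-0.108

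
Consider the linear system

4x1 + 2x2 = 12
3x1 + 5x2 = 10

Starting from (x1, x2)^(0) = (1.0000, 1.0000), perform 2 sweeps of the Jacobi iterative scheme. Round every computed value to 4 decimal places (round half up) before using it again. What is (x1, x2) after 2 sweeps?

(2.3000, 0.5000)

Iteration 1:
  x1 = (12 - (2)·1.0000) / (4) = 2.5000
  x2 = (10 - (3)·1.0000) / (5) = 1.4000
Iteration 2:
  x1 = (12 - (2)·1.4000) / (4) = 2.3000
  x2 = (10 - (3)·2.5000) / (5) = 0.5000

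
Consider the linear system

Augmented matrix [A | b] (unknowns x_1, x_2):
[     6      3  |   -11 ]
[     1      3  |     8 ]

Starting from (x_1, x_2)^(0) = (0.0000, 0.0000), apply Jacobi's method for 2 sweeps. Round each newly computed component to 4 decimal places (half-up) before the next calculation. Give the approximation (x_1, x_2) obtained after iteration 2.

(-3.1667, 3.2778)

Iteration 1:
  x_1 = (-11 - (3)·0.0000) / (6) = -1.8333
  x_2 = (8 - (1)·0.0000) / (3) = 2.6667
Iteration 2:
  x_1 = (-11 - (3)·2.6667) / (6) = -3.1667
  x_2 = (8 - (1)·-1.8333) / (3) = 3.2778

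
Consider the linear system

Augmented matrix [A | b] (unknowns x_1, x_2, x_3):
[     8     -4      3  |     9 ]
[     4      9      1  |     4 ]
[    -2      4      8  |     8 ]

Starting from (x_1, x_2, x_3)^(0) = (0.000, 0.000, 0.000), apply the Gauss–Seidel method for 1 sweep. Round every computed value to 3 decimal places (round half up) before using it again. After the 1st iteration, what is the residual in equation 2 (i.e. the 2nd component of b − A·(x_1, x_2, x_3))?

-1.305

Iteration 1:
  x_1 = (9 - (-4)·0.000 - (3)·0.000) / (8) = 1.125
  x_2 = (4 - (4)·1.125 - (1)·0.000) / (9) = -0.056
  x_3 = (8 - (-2)·1.125 - (4)·-0.056) / (8) = 1.309
Residual b − A·x = (-4.151, -1.305, 0.002)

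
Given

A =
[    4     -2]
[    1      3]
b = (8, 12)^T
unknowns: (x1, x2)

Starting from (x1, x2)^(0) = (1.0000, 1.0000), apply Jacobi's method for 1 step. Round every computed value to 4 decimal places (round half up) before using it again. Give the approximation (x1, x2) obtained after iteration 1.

(2.5000, 3.6667)

Iteration 1:
  x1 = (8 - (-2)·1.0000) / (4) = 2.5000
  x2 = (12 - (1)·1.0000) / (3) = 3.6667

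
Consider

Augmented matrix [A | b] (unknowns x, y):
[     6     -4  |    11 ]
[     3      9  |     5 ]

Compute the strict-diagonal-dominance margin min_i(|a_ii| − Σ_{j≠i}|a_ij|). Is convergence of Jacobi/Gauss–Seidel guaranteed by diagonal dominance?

2

row 1: |6| − (4) = 2
row 2: |9| − (3) = 6
minimum over rows = 2 → strictly diagonally dominant (convergence guaranteed)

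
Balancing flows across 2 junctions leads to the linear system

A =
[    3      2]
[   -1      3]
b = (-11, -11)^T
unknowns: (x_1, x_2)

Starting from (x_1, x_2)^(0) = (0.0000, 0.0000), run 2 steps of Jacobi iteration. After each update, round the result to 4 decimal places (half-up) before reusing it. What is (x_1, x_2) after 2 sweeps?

Iteration 1:
  x_1 = (-11 - (2)·0.0000) / (3) = -3.6667
  x_2 = (-11 - (-1)·0.0000) / (3) = -3.6667
Iteration 2:
  x_1 = (-11 - (2)·-3.6667) / (3) = -1.2222
  x_2 = (-11 - (-1)·-3.6667) / (3) = -4.8889

(-1.2222, -4.8889)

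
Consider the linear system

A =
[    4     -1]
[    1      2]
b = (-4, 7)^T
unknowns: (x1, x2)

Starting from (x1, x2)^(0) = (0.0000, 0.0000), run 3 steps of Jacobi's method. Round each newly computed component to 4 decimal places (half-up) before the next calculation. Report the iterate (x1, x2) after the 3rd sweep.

(0.0000, 3.5625)

Iteration 1:
  x1 = (-4 - (-1)·0.0000) / (4) = -1.0000
  x2 = (7 - (1)·0.0000) / (2) = 3.5000
Iteration 2:
  x1 = (-4 - (-1)·3.5000) / (4) = -0.1250
  x2 = (7 - (1)·-1.0000) / (2) = 4.0000
Iteration 3:
  x1 = (-4 - (-1)·4.0000) / (4) = 0.0000
  x2 = (7 - (1)·-0.1250) / (2) = 3.5625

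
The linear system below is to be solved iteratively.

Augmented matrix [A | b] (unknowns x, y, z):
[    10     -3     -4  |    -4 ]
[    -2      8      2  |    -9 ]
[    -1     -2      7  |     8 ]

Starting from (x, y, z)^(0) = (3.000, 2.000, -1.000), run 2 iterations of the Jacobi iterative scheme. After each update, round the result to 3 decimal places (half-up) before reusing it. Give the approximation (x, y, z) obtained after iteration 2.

Iteration 1:
  x = (-4 - (-3)·2.000 - (-4)·-1.000) / (10) = -0.200
  y = (-9 - (-2)·3.000 - (2)·-1.000) / (8) = -0.125
  z = (8 - (-1)·3.000 - (-2)·2.000) / (7) = 2.143
Iteration 2:
  x = (-4 - (-3)·-0.125 - (-4)·2.143) / (10) = 0.420
  y = (-9 - (-2)·-0.200 - (2)·2.143) / (8) = -1.711
  z = (8 - (-1)·-0.200 - (-2)·-0.125) / (7) = 1.079

(0.420, -1.711, 1.079)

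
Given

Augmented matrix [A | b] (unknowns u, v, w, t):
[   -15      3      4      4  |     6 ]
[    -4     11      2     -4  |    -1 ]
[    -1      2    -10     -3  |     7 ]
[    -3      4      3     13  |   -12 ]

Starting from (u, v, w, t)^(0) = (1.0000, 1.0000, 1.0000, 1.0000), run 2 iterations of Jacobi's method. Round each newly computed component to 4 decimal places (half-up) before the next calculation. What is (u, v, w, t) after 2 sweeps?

(-0.8773, -0.2536, -0.2732, -0.7783)

Iteration 1:
  u = (6 - (3)·1.0000 - (4)·1.0000 - (4)·1.0000) / (-15) = 0.3333
  v = (-1 - (-4)·1.0000 - (2)·1.0000 - (-4)·1.0000) / (11) = 0.4545
  w = (7 - (-1)·1.0000 - (2)·1.0000 - (-3)·1.0000) / (-10) = -0.9000
  t = (-12 - (-3)·1.0000 - (4)·1.0000 - (3)·1.0000) / (13) = -1.2308
Iteration 2:
  u = (6 - (3)·0.4545 - (4)·-0.9000 - (4)·-1.2308) / (-15) = -0.8773
  v = (-1 - (-4)·0.3333 - (2)·-0.9000 - (-4)·-1.2308) / (11) = -0.2536
  w = (7 - (-1)·0.3333 - (2)·0.4545 - (-3)·-1.2308) / (-10) = -0.2732
  t = (-12 - (-3)·0.3333 - (4)·0.4545 - (3)·-0.9000) / (13) = -0.7783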